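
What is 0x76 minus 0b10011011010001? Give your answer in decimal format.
Convert 0x76 (hexadecimal) → 7×16 + 6 = 118 (decimal)
Convert 0b10011011010001 (binary) → 8192 + 1024 + 512 + 128 + 64 + 16 + 1 = 9937 (decimal)
Compute 118 - 9937 = -9819
-9819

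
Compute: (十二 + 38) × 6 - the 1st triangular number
Convert 十二 (Chinese numeral) → 1×10 + 2 = 12 (decimal)
Convert the 1st triangular number (triangular index) → 1×2/2 = 1 (decimal)
Expression in decimal: (12 + 38) × 6 - 1
Parentheses first: 12 + 38 = 50
Multiply: 50 × 6 = 300
Subtract: 300 - 1 = 299
299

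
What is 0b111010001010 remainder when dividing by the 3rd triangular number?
Convert 0b111010001010 (binary) → 2048 + 1024 + 512 + 128 + 8 + 2 = 3722 (decimal)
Convert the 3rd triangular number (triangular index) → 3×4/2 = 6 (decimal)
Compute 3722 mod 6 = 2
2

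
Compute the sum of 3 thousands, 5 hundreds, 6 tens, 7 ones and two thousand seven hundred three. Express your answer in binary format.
Convert 3 thousands, 5 hundreds, 6 tens, 7 ones (place-value notation) → 3×1000 + 5×100 + 6×10 + 7 = 3567 (decimal)
Convert two thousand seven hundred three (English words) → 2×1000 + 7×100 + 3 = 2703 (decimal)
Compute 3567 + 2703 = 6270
Convert 6270 (decimal) → 6270 = 4096 + 2048 + 64 + 32 + 16 + 8 + 4 + 2 → 0b1100001111110 (binary)
0b1100001111110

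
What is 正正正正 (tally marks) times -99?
Convert 正正正正 (tally marks) → 5 + 5 + 5 + 5 = 20 (decimal)
Compute 20 × -99 = -1980
-1980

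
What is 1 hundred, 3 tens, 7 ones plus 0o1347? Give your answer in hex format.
Convert 1 hundred, 3 tens, 7 ones (place-value notation) → 1×100 + 3×10 + 7 = 137 (decimal)
Convert 0o1347 (octal) → 1×512 + 3×64 + 4×8 + 7 = 743 (decimal)
Compute 137 + 743 = 880
Convert 880 (decimal) → 880 = 3×256 + 7×16 → 0x370 (hexadecimal)
0x370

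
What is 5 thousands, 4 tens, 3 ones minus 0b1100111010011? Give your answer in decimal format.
Convert 5 thousands, 4 tens, 3 ones (place-value notation) → 5×1000 + 4×10 + 3 = 5043 (decimal)
Convert 0b1100111010011 (binary) → 4096 + 2048 + 256 + 128 + 64 + 16 + 2 + 1 = 6611 (decimal)
Compute 5043 - 6611 = -1568
-1568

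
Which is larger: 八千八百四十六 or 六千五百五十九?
Convert 八千八百四十六 (Chinese numeral) → 8×1000 + 8×100 + 4×10 + 6 = 8846 (decimal)
Convert 六千五百五十九 (Chinese numeral) → 6×1000 + 5×100 + 5×10 + 9 = 6559 (decimal)
Compare 8846 vs 6559: larger = 8846
8846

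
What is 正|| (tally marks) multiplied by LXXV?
Convert 正|| (tally marks) → 5 + 2 = 7 (decimal)
Convert LXXV (Roman numeral) → 50 + 10 + 10 + 5 = 75 (decimal)
Compute 7 × 75 = 525
525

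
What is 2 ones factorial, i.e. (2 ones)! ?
Convert 2 ones (place-value notation) → 2 (decimal)
Compute 2! = 2
2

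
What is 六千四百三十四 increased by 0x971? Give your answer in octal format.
Convert 六千四百三十四 (Chinese numeral) → 6×1000 + 4×100 + 3×10 + 4 = 6434 (decimal)
Convert 0x971 (hexadecimal) → 9×256 + 7×16 + 1 = 2417 (decimal)
Compute 6434 + 2417 = 8851
Convert 8851 (decimal) → 8851 = 2×4096 + 1×512 + 2×64 + 2×8 + 3 → 0o21223 (octal)
0o21223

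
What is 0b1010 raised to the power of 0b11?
Convert 0b1010 (binary) → 8 + 2 = 10 (decimal)
Convert 0b11 (binary) → 2 + 1 = 3 (decimal)
Compute 10 ^ 3 = 1000
1000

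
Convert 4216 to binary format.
Convert 4216 (decimal) → 4216 = 4096 + 64 + 32 + 16 + 8 → 0b1000001111000 (binary)
0b1000001111000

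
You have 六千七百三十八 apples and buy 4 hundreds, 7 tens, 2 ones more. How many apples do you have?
Convert 六千七百三十八 (Chinese numeral) → 6×1000 + 7×100 + 3×10 + 8 = 6738 (decimal)
Convert 4 hundreds, 7 tens, 2 ones (place-value notation) → 4×100 + 7×10 + 2 = 472 (decimal)
Compute 6738 + 472 = 7210
7210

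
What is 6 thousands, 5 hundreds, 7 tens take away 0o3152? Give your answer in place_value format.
Convert 6 thousands, 5 hundreds, 7 tens (place-value notation) → 6×1000 + 5×100 + 7×10 = 6570 (decimal)
Convert 0o3152 (octal) → 3×512 + 1×64 + 5×8 + 2 = 1642 (decimal)
Compute 6570 - 1642 = 4928
Convert 4928 (decimal) → 4928 = 4×1000 + 9×100 + 2×10 + 8 → 4 thousands, 9 hundreds, 2 tens, 8 ones (place-value notation)
4 thousands, 9 hundreds, 2 tens, 8 ones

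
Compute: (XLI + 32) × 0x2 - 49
Convert XLI (Roman numeral) → 40 + 1 = 41 (decimal)
Convert 0x2 (hexadecimal) → 2 (decimal)
Expression in decimal: (41 + 32) × 2 - 49
Parentheses first: 41 + 32 = 73
Multiply: 73 × 2 = 146
Subtract: 146 - 49 = 97
97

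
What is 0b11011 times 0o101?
Convert 0b11011 (binary) → 16 + 8 + 2 + 1 = 27 (decimal)
Convert 0o101 (octal) → 1×64 + 1 = 65 (decimal)
Compute 27 × 65 = 1755
1755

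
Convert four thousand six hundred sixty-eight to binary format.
Convert four thousand six hundred sixty-eight (English words) → 4×1000 + 6×100 + 68 = 4668 (decimal)
Convert 4668 (decimal) → 4668 = 4096 + 512 + 32 + 16 + 8 + 4 → 0b1001000111100 (binary)
0b1001000111100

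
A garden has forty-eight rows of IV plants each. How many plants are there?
Convert IV (Roman numeral) → 4 (decimal)
Convert forty-eight (English words) → 48 (decimal)
Compute 4 × 48 = 192
192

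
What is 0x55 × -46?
Convert 0x55 (hexadecimal) → 5×16 + 5 = 85 (decimal)
Compute 85 × -46 = -3910
-3910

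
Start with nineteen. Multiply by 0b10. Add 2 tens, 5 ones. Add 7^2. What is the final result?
Convert nineteen (English words) → 19 (decimal)
Start: 19
Convert 0b10 (binary) → 2 (decimal)
19 × 2 = 38
Convert 2 tens, 5 ones (place-value notation) → 2×10 + 5 = 25 (decimal)
38 + 25 = 63
Convert 7^2 (power) → 49 (decimal)
63 + 49 = 112
112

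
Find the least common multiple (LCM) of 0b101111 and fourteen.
Convert 0b101111 (binary) → 32 + 8 + 4 + 2 + 1 = 47 (decimal)
Convert fourteen (English words) → 14 (decimal)
Compute lcm(47, 14) = 658
658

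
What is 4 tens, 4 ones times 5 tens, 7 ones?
Convert 4 tens, 4 ones (place-value notation) → 4×10 + 4 = 44 (decimal)
Convert 5 tens, 7 ones (place-value notation) → 5×10 + 7 = 57 (decimal)
Compute 44 × 57 = 2508
2508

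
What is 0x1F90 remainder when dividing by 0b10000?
Convert 0x1F90 (hexadecimal) → 1×4096 + 15×256 + 9×16 = 8080 (decimal)
Convert 0b10000 (binary) → 16 (decimal)
Compute 8080 mod 16 = 0
0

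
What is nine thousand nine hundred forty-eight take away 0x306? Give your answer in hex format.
Convert nine thousand nine hundred forty-eight (English words) → 9×1000 + 9×100 + 48 = 9948 (decimal)
Convert 0x306 (hexadecimal) → 3×256 + 6 = 774 (decimal)
Compute 9948 - 774 = 9174
Convert 9174 (decimal) → 9174 = 2×4096 + 3×256 + 13×16 + 6 → 0x23D6 (hexadecimal)
0x23D6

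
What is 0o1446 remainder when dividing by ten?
Convert 0o1446 (octal) → 1×512 + 4×64 + 4×8 + 6 = 806 (decimal)
Convert ten (English words) → 10 (decimal)
Compute 806 mod 10 = 6
6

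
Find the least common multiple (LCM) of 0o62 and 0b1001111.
Convert 0o62 (octal) → 6×8 + 2 = 50 (decimal)
Convert 0b1001111 (binary) → 64 + 8 + 4 + 2 + 1 = 79 (decimal)
Compute lcm(50, 79) = 3950
3950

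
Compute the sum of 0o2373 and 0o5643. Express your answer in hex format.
Convert 0o2373 (octal) → 2×512 + 3×64 + 7×8 + 3 = 1275 (decimal)
Convert 0o5643 (octal) → 5×512 + 6×64 + 4×8 + 3 = 2979 (decimal)
Compute 1275 + 2979 = 4254
Convert 4254 (decimal) → 4254 = 1×4096 + 9×16 + 14 → 0x109E (hexadecimal)
0x109E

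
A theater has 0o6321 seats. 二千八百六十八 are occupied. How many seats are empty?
Convert 0o6321 (octal) → 6×512 + 3×64 + 2×8 + 1 = 3281 (decimal)
Convert 二千八百六十八 (Chinese numeral) → 2×1000 + 8×100 + 6×10 + 8 = 2868 (decimal)
Compute 3281 - 2868 = 413
413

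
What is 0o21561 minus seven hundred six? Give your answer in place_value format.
Convert 0o21561 (octal) → 2×4096 + 1×512 + 5×64 + 6×8 + 1 = 9073 (decimal)
Convert seven hundred six (English words) → 7×100 + 6 = 706 (decimal)
Compute 9073 - 706 = 8367
Convert 8367 (decimal) → 8367 = 8×1000 + 3×100 + 6×10 + 7 → 8 thousands, 3 hundreds, 6 tens, 7 ones (place-value notation)
8 thousands, 3 hundreds, 6 tens, 7 ones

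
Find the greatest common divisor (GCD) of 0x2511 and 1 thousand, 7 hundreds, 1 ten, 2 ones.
Convert 0x2511 (hexadecimal) → 2×4096 + 5×256 + 1×16 + 1 = 9489 (decimal)
Convert 1 thousand, 7 hundreds, 1 ten, 2 ones (place-value notation) → 1×1000 + 7×100 + 1×10 + 2 = 1712 (decimal)
Compute gcd(9489, 1712) = 1
1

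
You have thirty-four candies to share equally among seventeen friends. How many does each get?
Convert thirty-four (English words) → 34 (decimal)
Convert seventeen (English words) → 17 (decimal)
Compute 34 ÷ 17 = 2
2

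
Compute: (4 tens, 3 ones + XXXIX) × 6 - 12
Convert 4 tens, 3 ones (place-value notation) → 4×10 + 3 = 43 (decimal)
Convert XXXIX (Roman numeral) → 10 + 10 + 10 + 9 = 39 (decimal)
Expression in decimal: (43 + 39) × 6 - 12
Parentheses first: 43 + 39 = 82
Multiply: 82 × 6 = 492
Subtract: 492 - 12 = 480
480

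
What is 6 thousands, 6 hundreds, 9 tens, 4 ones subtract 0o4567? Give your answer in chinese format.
Convert 6 thousands, 6 hundreds, 9 tens, 4 ones (place-value notation) → 6×1000 + 6×100 + 9×10 + 4 = 6694 (decimal)
Convert 0o4567 (octal) → 4×512 + 5×64 + 6×8 + 7 = 2423 (decimal)
Compute 6694 - 2423 = 4271
Convert 4271 (decimal) → 4271 = 4×1000 + 2×100 + 7×10 + 1 → 四千二百七十一 (Chinese numeral)
四千二百七十一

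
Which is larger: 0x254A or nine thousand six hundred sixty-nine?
Convert 0x254A (hexadecimal) → 2×4096 + 5×256 + 4×16 + 10 = 9546 (decimal)
Convert nine thousand six hundred sixty-nine (English words) → 9×1000 + 6×100 + 69 = 9669 (decimal)
Compare 9546 vs 9669: larger = 9669
9669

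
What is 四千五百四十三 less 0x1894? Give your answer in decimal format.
Convert 四千五百四十三 (Chinese numeral) → 4×1000 + 5×100 + 4×10 + 3 = 4543 (decimal)
Convert 0x1894 (hexadecimal) → 1×4096 + 8×256 + 9×16 + 4 = 6292 (decimal)
Compute 4543 - 6292 = -1749
-1749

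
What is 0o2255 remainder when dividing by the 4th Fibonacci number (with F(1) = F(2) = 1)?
Convert 0o2255 (octal) → 2×512 + 2×64 + 5×8 + 5 = 1197 (decimal)
Convert the 4th Fibonacci number (with F(1) = F(2) = 1) (Fibonacci index) → 1, 1, 2, 3 → 3 (decimal)
Compute 1197 mod 3 = 0
0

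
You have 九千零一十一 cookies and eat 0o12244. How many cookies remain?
Convert 九千零一十一 (Chinese numeral) → 9×1000 + 1×10 + 1 = 9011 (decimal)
Convert 0o12244 (octal) → 1×4096 + 2×512 + 2×64 + 4×8 + 4 = 5284 (decimal)
Compute 9011 - 5284 = 3727
3727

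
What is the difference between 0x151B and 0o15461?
Convert 0x151B (hexadecimal) → 1×4096 + 5×256 + 1×16 + 11 = 5403 (decimal)
Convert 0o15461 (octal) → 1×4096 + 5×512 + 4×64 + 6×8 + 1 = 6961 (decimal)
Difference: |5403 - 6961| = 1558
1558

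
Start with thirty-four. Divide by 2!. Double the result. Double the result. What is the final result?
Convert thirty-four (English words) → 34 (decimal)
Start: 34
Convert 2! (factorial) → 2 (decimal)
34 ÷ 2 = 17
17 × 2 = 34
34 × 2 = 68
68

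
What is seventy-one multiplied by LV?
Convert seventy-one (English words) → 71 (decimal)
Convert LV (Roman numeral) → 50 + 5 = 55 (decimal)
Compute 71 × 55 = 3905
3905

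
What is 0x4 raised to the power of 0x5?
Convert 0x4 (hexadecimal) → 4 (decimal)
Convert 0x5 (hexadecimal) → 5 (decimal)
Compute 4 ^ 5 = 1024
1024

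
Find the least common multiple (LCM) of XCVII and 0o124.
Convert XCVII (Roman numeral) → 90 + 5 + 1 + 1 = 97 (decimal)
Convert 0o124 (octal) → 1×64 + 2×8 + 4 = 84 (decimal)
Compute lcm(97, 84) = 8148
8148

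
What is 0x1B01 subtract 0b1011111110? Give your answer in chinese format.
Convert 0x1B01 (hexadecimal) → 1×4096 + 11×256 + 1 = 6913 (decimal)
Convert 0b1011111110 (binary) → 512 + 128 + 64 + 32 + 16 + 8 + 4 + 2 = 766 (decimal)
Compute 6913 - 766 = 6147
Convert 6147 (decimal) → 6147 = 6×1000 + 1×100 + 4×10 + 7 → 六千一百四十七 (Chinese numeral)
六千一百四十七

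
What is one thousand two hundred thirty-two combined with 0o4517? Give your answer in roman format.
Convert one thousand two hundred thirty-two (English words) → 1×1000 + 2×100 + 32 = 1232 (decimal)
Convert 0o4517 (octal) → 4×512 + 5×64 + 1×8 + 7 = 2383 (decimal)
Compute 1232 + 2383 = 3615
Convert 3615 (decimal) → 3615 = 1000 + 1000 + 1000 + 500 + 100 + 10 + 5 → MMMDCXV (Roman numeral)
MMMDCXV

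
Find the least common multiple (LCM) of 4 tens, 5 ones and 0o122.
Convert 4 tens, 5 ones (place-value notation) → 4×10 + 5 = 45 (decimal)
Convert 0o122 (octal) → 1×64 + 2×8 + 2 = 82 (decimal)
Compute lcm(45, 82) = 3690
3690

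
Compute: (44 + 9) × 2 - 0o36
Convert 0o36 (octal) → 3×8 + 6 = 30 (decimal)
Expression in decimal: (44 + 9) × 2 - 30
Parentheses first: 44 + 9 = 53
Multiply: 53 × 2 = 106
Subtract: 106 - 30 = 76
76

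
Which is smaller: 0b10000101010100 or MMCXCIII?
Convert 0b10000101010100 (binary) → 8192 + 256 + 64 + 16 + 4 = 8532 (decimal)
Convert MMCXCIII (Roman numeral) → 1000 + 1000 + 100 + 90 + 1 + 1 + 1 = 2193 (decimal)
Compare 8532 vs 2193: smaller = 2193
2193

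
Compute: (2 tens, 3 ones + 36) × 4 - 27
Convert 2 tens, 3 ones (place-value notation) → 2×10 + 3 = 23 (decimal)
Expression in decimal: (23 + 36) × 4 - 27
Parentheses first: 23 + 36 = 59
Multiply: 59 × 4 = 236
Subtract: 236 - 27 = 209
209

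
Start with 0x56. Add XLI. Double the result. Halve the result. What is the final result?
Convert 0x56 (hexadecimal) → 5×16 + 6 = 86 (decimal)
Start: 86
Convert XLI (Roman numeral) → 40 + 1 = 41 (decimal)
86 + 41 = 127
127 × 2 = 254
254 ÷ 2 = 127
127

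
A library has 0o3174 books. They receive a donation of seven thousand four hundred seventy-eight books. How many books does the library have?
Convert 0o3174 (octal) → 3×512 + 1×64 + 7×8 + 4 = 1660 (decimal)
Convert seven thousand four hundred seventy-eight (English words) → 7×1000 + 4×100 + 78 = 7478 (decimal)
Compute 1660 + 7478 = 9138
9138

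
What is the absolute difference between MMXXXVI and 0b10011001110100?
Convert MMXXXVI (Roman numeral) → 1000 + 1000 + 10 + 10 + 10 + 5 + 1 = 2036 (decimal)
Convert 0b10011001110100 (binary) → 8192 + 1024 + 512 + 64 + 32 + 16 + 4 = 9844 (decimal)
Compute |2036 - 9844| = 7808
7808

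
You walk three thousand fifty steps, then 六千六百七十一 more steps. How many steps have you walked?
Convert three thousand fifty (English words) → 3×1000 + 50 = 3050 (decimal)
Convert 六千六百七十一 (Chinese numeral) → 6×1000 + 6×100 + 7×10 + 1 = 6671 (decimal)
Compute 3050 + 6671 = 9721
9721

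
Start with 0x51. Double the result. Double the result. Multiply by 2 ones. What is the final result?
Convert 0x51 (hexadecimal) → 5×16 + 1 = 81 (decimal)
Start: 81
81 × 2 = 162
162 × 2 = 324
Convert 2 ones (place-value notation) → 2 (decimal)
324 × 2 = 648
648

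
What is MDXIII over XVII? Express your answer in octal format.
Convert MDXIII (Roman numeral) → 1000 + 500 + 10 + 1 + 1 + 1 = 1513 (decimal)
Convert XVII (Roman numeral) → 10 + 5 + 1 + 1 = 17 (decimal)
Compute 1513 ÷ 17 = 89
Convert 89 (decimal) → 89 = 1×64 + 3×8 + 1 → 0o131 (octal)
0o131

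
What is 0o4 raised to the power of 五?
Convert 0o4 (octal) → 4 (decimal)
Convert 五 (Chinese numeral) → 5 (decimal)
Compute 4 ^ 5 = 1024
1024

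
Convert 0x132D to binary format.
Convert 0x132D (hexadecimal) → 1×4096 + 3×256 + 2×16 + 13 = 4909 (decimal)
Convert 4909 (decimal) → 4909 = 4096 + 512 + 256 + 32 + 8 + 4 + 1 → 0b1001100101101 (binary)
0b1001100101101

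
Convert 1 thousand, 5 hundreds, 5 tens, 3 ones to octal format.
Convert 1 thousand, 5 hundreds, 5 tens, 3 ones (place-value notation) → 1×1000 + 5×100 + 5×10 + 3 = 1553 (decimal)
Convert 1553 (decimal) → 1553 = 3×512 + 2×8 + 1 → 0o3021 (octal)
0o3021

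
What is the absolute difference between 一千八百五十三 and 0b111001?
Convert 一千八百五十三 (Chinese numeral) → 1×1000 + 8×100 + 5×10 + 3 = 1853 (decimal)
Convert 0b111001 (binary) → 32 + 16 + 8 + 1 = 57 (decimal)
Compute |1853 - 57| = 1796
1796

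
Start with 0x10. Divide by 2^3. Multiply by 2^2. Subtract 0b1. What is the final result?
Convert 0x10 (hexadecimal) → 1×16 = 16 (decimal)
Start: 16
Convert 2^3 (power) → 8 (decimal)
16 ÷ 8 = 2
Convert 2^2 (power) → 4 (decimal)
2 × 4 = 8
Convert 0b1 (binary) → 1 (decimal)
8 - 1 = 7
7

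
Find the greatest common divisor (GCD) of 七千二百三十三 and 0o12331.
Convert 七千二百三十三 (Chinese numeral) → 7×1000 + 2×100 + 3×10 + 3 = 7233 (decimal)
Convert 0o12331 (octal) → 1×4096 + 2×512 + 3×64 + 3×8 + 1 = 5337 (decimal)
Compute gcd(7233, 5337) = 3
3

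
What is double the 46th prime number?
The 46th prime number = 199
Compute 199 × 2 = 398
398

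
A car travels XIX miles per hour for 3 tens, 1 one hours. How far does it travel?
Convert XIX (Roman numeral) → 10 + 9 = 19 (decimal)
Convert 3 tens, 1 one (place-value notation) → 3×10 + 1 = 31 (decimal)
Compute 19 × 31 = 589
589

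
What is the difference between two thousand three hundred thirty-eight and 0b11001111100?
Convert two thousand three hundred thirty-eight (English words) → 2×1000 + 3×100 + 38 = 2338 (decimal)
Convert 0b11001111100 (binary) → 1024 + 512 + 64 + 32 + 16 + 8 + 4 = 1660 (decimal)
Difference: |2338 - 1660| = 678
678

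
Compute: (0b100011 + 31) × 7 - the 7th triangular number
Convert 0b100011 (binary) → 32 + 2 + 1 = 35 (decimal)
Convert the 7th triangular number (triangular index) → 7×8/2 = 28 (decimal)
Expression in decimal: (35 + 31) × 7 - 28
Parentheses first: 35 + 31 = 66
Multiply: 66 × 7 = 462
Subtract: 462 - 28 = 434
434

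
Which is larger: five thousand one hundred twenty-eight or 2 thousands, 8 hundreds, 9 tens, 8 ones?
Convert five thousand one hundred twenty-eight (English words) → 5×1000 + 1×100 + 28 = 5128 (decimal)
Convert 2 thousands, 8 hundreds, 9 tens, 8 ones (place-value notation) → 2×1000 + 8×100 + 9×10 + 8 = 2898 (decimal)
Compare 5128 vs 2898: larger = 5128
5128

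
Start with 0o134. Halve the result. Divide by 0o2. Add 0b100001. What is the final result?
Convert 0o134 (octal) → 1×64 + 3×8 + 4 = 92 (decimal)
Start: 92
92 ÷ 2 = 46
Convert 0o2 (octal) → 2 (decimal)
46 ÷ 2 = 23
Convert 0b100001 (binary) → 32 + 1 = 33 (decimal)
23 + 33 = 56
56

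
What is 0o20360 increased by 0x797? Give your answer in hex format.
Convert 0o20360 (octal) → 2×4096 + 3×64 + 6×8 = 8432 (decimal)
Convert 0x797 (hexadecimal) → 7×256 + 9×16 + 7 = 1943 (decimal)
Compute 8432 + 1943 = 10375
Convert 10375 (decimal) → 10375 = 2×4096 + 8×256 + 8×16 + 7 → 0x2887 (hexadecimal)
0x2887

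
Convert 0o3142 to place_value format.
Convert 0o3142 (octal) → 3×512 + 1×64 + 4×8 + 2 = 1634 (decimal)
Convert 1634 (decimal) → 1634 = 1×1000 + 6×100 + 3×10 + 4 → 1 thousand, 6 hundreds, 3 tens, 4 ones (place-value notation)
1 thousand, 6 hundreds, 3 tens, 4 ones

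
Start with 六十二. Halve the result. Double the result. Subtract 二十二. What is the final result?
Convert 六十二 (Chinese numeral) → 6×10 + 2 = 62 (decimal)
Start: 62
62 ÷ 2 = 31
31 × 2 = 62
Convert 二十二 (Chinese numeral) → 2×10 + 2 = 22 (decimal)
62 - 22 = 40
40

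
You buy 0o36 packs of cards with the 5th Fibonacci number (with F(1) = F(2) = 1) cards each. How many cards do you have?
Convert the 5th Fibonacci number (with F(1) = F(2) = 1) (Fibonacci index) → 1, 1, 2, 3, 5 → 5 (decimal)
Convert 0o36 (octal) → 3×8 + 6 = 30 (decimal)
Compute 5 × 30 = 150
150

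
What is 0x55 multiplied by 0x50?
Convert 0x55 (hexadecimal) → 5×16 + 5 = 85 (decimal)
Convert 0x50 (hexadecimal) → 5×16 = 80 (decimal)
Compute 85 × 80 = 6800
6800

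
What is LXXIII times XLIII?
Convert LXXIII (Roman numeral) → 50 + 10 + 10 + 1 + 1 + 1 = 73 (decimal)
Convert XLIII (Roman numeral) → 40 + 1 + 1 + 1 = 43 (decimal)
Compute 73 × 43 = 3139
3139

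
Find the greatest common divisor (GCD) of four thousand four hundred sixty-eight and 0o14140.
Convert four thousand four hundred sixty-eight (English words) → 4×1000 + 4×100 + 68 = 4468 (decimal)
Convert 0o14140 (octal) → 1×4096 + 4×512 + 1×64 + 4×8 = 6240 (decimal)
Compute gcd(4468, 6240) = 4
4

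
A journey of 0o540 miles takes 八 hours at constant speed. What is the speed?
Convert 0o540 (octal) → 5×64 + 4×8 = 352 (decimal)
Convert 八 (Chinese numeral) → 8 (decimal)
Compute 352 ÷ 8 = 44
44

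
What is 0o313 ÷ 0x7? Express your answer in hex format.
Convert 0o313 (octal) → 3×64 + 1×8 + 3 = 203 (decimal)
Convert 0x7 (hexadecimal) → 7 (decimal)
Compute 203 ÷ 7 = 29
Convert 29 (decimal) → 29 = 1×16 + 13 → 0x1D (hexadecimal)
0x1D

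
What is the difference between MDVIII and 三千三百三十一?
Convert MDVIII (Roman numeral) → 1000 + 500 + 5 + 1 + 1 + 1 = 1508 (decimal)
Convert 三千三百三十一 (Chinese numeral) → 3×1000 + 3×100 + 3×10 + 1 = 3331 (decimal)
Difference: |1508 - 3331| = 1823
1823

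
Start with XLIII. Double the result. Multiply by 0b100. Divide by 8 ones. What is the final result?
Convert XLIII (Roman numeral) → 40 + 1 + 1 + 1 = 43 (decimal)
Start: 43
43 × 2 = 86
Convert 0b100 (binary) → 4 (decimal)
86 × 4 = 344
Convert 8 ones (place-value notation) → 8 (decimal)
344 ÷ 8 = 43
43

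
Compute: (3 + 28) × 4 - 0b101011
Convert 0b101011 (binary) → 32 + 8 + 2 + 1 = 43 (decimal)
Expression in decimal: (3 + 28) × 4 - 43
Parentheses first: 3 + 28 = 31
Multiply: 31 × 4 = 124
Subtract: 124 - 43 = 81
81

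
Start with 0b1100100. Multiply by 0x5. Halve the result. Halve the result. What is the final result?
Convert 0b1100100 (binary) → 64 + 32 + 4 = 100 (decimal)
Start: 100
Convert 0x5 (hexadecimal) → 5 (decimal)
100 × 5 = 500
500 ÷ 2 = 250
250 ÷ 2 = 125
125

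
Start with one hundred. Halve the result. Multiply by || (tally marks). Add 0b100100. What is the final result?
Convert one hundred (English words) → 1×100 = 100 (decimal)
Start: 100
100 ÷ 2 = 50
Convert || (tally marks) → 2 (decimal)
50 × 2 = 100
Convert 0b100100 (binary) → 32 + 4 = 36 (decimal)
100 + 36 = 136
136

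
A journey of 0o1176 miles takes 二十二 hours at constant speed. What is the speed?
Convert 0o1176 (octal) → 1×512 + 1×64 + 7×8 + 6 = 638 (decimal)
Convert 二十二 (Chinese numeral) → 2×10 + 2 = 22 (decimal)
Compute 638 ÷ 22 = 29
29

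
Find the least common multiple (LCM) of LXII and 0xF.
Convert LXII (Roman numeral) → 50 + 10 + 1 + 1 = 62 (decimal)
Convert 0xF (hexadecimal) → 15 (decimal)
Compute lcm(62, 15) = 930
930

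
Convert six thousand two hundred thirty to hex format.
Convert six thousand two hundred thirty (English words) → 6×1000 + 2×100 + 30 = 6230 (decimal)
Convert 6230 (decimal) → 6230 = 1×4096 + 8×256 + 5×16 + 6 → 0x1856 (hexadecimal)
0x1856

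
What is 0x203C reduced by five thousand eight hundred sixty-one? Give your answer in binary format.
Convert 0x203C (hexadecimal) → 2×4096 + 3×16 + 12 = 8252 (decimal)
Convert five thousand eight hundred sixty-one (English words) → 5×1000 + 8×100 + 61 = 5861 (decimal)
Compute 8252 - 5861 = 2391
Convert 2391 (decimal) → 2391 = 2048 + 256 + 64 + 16 + 4 + 2 + 1 → 0b100101010111 (binary)
0b100101010111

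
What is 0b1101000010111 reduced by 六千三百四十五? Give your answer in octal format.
Convert 0b1101000010111 (binary) → 4096 + 2048 + 512 + 16 + 4 + 2 + 1 = 6679 (decimal)
Convert 六千三百四十五 (Chinese numeral) → 6×1000 + 3×100 + 4×10 + 5 = 6345 (decimal)
Compute 6679 - 6345 = 334
Convert 334 (decimal) → 334 = 5×64 + 1×8 + 6 → 0o516 (octal)
0o516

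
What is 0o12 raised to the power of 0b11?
Convert 0o12 (octal) → 1×8 + 2 = 10 (decimal)
Convert 0b11 (binary) → 2 + 1 = 3 (decimal)
Compute 10 ^ 3 = 1000
1000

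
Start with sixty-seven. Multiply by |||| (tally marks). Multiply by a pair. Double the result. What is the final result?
Convert sixty-seven (English words) → 67 (decimal)
Start: 67
Convert |||| (tally marks) → 4 (decimal)
67 × 4 = 268
Convert a pair (colloquial) → 2 (decimal)
268 × 2 = 536
536 × 2 = 1072
1072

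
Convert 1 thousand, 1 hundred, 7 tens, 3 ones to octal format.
Convert 1 thousand, 1 hundred, 7 tens, 3 ones (place-value notation) → 1×1000 + 1×100 + 7×10 + 3 = 1173 (decimal)
Convert 1173 (decimal) → 1173 = 2×512 + 2×64 + 2×8 + 5 → 0o2225 (octal)
0o2225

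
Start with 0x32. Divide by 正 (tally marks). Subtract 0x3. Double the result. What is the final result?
Convert 0x32 (hexadecimal) → 3×16 + 2 = 50 (decimal)
Start: 50
Convert 正 (tally marks) → 5 (decimal)
50 ÷ 5 = 10
Convert 0x3 (hexadecimal) → 3 (decimal)
10 - 3 = 7
7 × 2 = 14
14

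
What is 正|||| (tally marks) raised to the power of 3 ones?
Convert 正|||| (tally marks) → 5 + 4 = 9 (decimal)
Convert 3 ones (place-value notation) → 3 (decimal)
Compute 9 ^ 3 = 729
729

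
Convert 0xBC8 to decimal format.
Convert 0xBC8 (hexadecimal) → 11×256 + 12×16 + 8 = 3016 (decimal)
3016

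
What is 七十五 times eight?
Convert 七十五 (Chinese numeral) → 7×10 + 5 = 75 (decimal)
Convert eight (English words) → 8 (decimal)
Compute 75 × 8 = 600
600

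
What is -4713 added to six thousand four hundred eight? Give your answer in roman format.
Convert six thousand four hundred eight (English words) → 6×1000 + 4×100 + 8 = 6408 (decimal)
Compute -4713 + 6408 = 1695
Convert 1695 (decimal) → 1695 = 1000 + 500 + 100 + 90 + 5 → MDCXCV (Roman numeral)
MDCXCV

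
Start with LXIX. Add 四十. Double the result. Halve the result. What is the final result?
Convert LXIX (Roman numeral) → 50 + 10 + 9 = 69 (decimal)
Start: 69
Convert 四十 (Chinese numeral) → 4×10 = 40 (decimal)
69 + 40 = 109
109 × 2 = 218
218 ÷ 2 = 109
109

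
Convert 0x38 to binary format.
Convert 0x38 (hexadecimal) → 3×16 + 8 = 56 (decimal)
Convert 56 (decimal) → 56 = 32 + 16 + 8 → 0b111000 (binary)
0b111000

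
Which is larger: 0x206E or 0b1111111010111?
Convert 0x206E (hexadecimal) → 2×4096 + 6×16 + 14 = 8302 (decimal)
Convert 0b1111111010111 (binary) → 4096 + 2048 + 1024 + 512 + 256 + 128 + 64 + 16 + 4 + 2 + 1 = 8151 (decimal)
Compare 8302 vs 8151: larger = 8302
8302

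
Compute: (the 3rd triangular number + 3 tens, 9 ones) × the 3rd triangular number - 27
Convert the 3rd triangular number (triangular index) → 3×4/2 = 6 (decimal)
Convert 3 tens, 9 ones (place-value notation) → 3×10 + 9 = 39 (decimal)
Convert the 3rd triangular number (triangular index) → 3×4/2 = 6 (decimal)
Expression in decimal: (6 + 39) × 6 - 27
Parentheses first: 6 + 39 = 45
Multiply: 45 × 6 = 270
Subtract: 270 - 27 = 243
243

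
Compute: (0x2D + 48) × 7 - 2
Convert 0x2D (hexadecimal) → 2×16 + 13 = 45 (decimal)
Expression in decimal: (45 + 48) × 7 - 2
Parentheses first: 45 + 48 = 93
Multiply: 93 × 7 = 651
Subtract: 651 - 2 = 649
649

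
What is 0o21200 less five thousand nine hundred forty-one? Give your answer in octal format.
Convert 0o21200 (octal) → 2×4096 + 1×512 + 2×64 = 8832 (decimal)
Convert five thousand nine hundred forty-one (English words) → 5×1000 + 9×100 + 41 = 5941 (decimal)
Compute 8832 - 5941 = 2891
Convert 2891 (decimal) → 2891 = 5×512 + 5×64 + 1×8 + 3 → 0o5513 (octal)
0o5513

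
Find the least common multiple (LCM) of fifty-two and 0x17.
Convert fifty-two (English words) → 52 (decimal)
Convert 0x17 (hexadecimal) → 1×16 + 7 = 23 (decimal)
Compute lcm(52, 23) = 1196
1196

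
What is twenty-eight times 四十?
Convert twenty-eight (English words) → 28 (decimal)
Convert 四十 (Chinese numeral) → 4×10 = 40 (decimal)
Compute 28 × 40 = 1120
1120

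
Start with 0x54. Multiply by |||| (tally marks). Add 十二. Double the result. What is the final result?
Convert 0x54 (hexadecimal) → 5×16 + 4 = 84 (decimal)
Start: 84
Convert |||| (tally marks) → 4 (decimal)
84 × 4 = 336
Convert 十二 (Chinese numeral) → 1×10 + 2 = 12 (decimal)
336 + 12 = 348
348 × 2 = 696
696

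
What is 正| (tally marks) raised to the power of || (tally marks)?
Convert 正| (tally marks) → 5 + 1 = 6 (decimal)
Convert || (tally marks) → 2 (decimal)
Compute 6 ^ 2 = 36
36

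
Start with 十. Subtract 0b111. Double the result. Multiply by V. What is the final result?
Convert 十 (Chinese numeral) → 1×10 = 10 (decimal)
Start: 10
Convert 0b111 (binary) → 4 + 2 + 1 = 7 (decimal)
10 - 7 = 3
3 × 2 = 6
Convert V (Roman numeral) → 5 (decimal)
6 × 5 = 30
30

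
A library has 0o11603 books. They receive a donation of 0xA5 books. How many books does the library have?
Convert 0o11603 (octal) → 1×4096 + 1×512 + 6×64 + 3 = 4995 (decimal)
Convert 0xA5 (hexadecimal) → 10×16 + 5 = 165 (decimal)
Compute 4995 + 165 = 5160
5160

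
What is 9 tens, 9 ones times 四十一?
Convert 9 tens, 9 ones (place-value notation) → 9×10 + 9 = 99 (decimal)
Convert 四十一 (Chinese numeral) → 4×10 + 1 = 41 (decimal)
Compute 99 × 41 = 4059
4059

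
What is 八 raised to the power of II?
Convert 八 (Chinese numeral) → 8 (decimal)
Convert II (Roman numeral) → 1 + 1 = 2 (decimal)
Compute 8 ^ 2 = 64
64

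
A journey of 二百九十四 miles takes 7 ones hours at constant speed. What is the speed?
Convert 二百九十四 (Chinese numeral) → 2×100 + 9×10 + 4 = 294 (decimal)
Convert 7 ones (place-value notation) → 7 (decimal)
Compute 294 ÷ 7 = 42
42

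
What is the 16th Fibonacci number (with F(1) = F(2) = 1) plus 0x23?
The 16th Fibonacci number (with F(1) = F(2) = 1) = 987
Convert 0x23 (hexadecimal) → 2×16 + 3 = 35 (decimal)
Compute 987 + 35 = 1022
1022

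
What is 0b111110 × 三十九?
Convert 0b111110 (binary) → 32 + 16 + 8 + 4 + 2 = 62 (decimal)
Convert 三十九 (Chinese numeral) → 3×10 + 9 = 39 (decimal)
Compute 62 × 39 = 2418
2418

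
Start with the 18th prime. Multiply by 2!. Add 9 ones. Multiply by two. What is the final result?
Convert the 18th prime (prime index) → 61 (decimal)
Start: 61
Convert 2! (factorial) → 2 (decimal)
61 × 2 = 122
Convert 9 ones (place-value notation) → 9 (decimal)
122 + 9 = 131
Convert two (English words) → 2 (decimal)
131 × 2 = 262
262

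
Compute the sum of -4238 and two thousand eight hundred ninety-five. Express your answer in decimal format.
Convert two thousand eight hundred ninety-five (English words) → 2×1000 + 8×100 + 95 = 2895 (decimal)
Compute -4238 + 2895 = -1343
-1343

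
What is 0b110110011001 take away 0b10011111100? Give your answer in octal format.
Convert 0b110110011001 (binary) → 2048 + 1024 + 256 + 128 + 16 + 8 + 1 = 3481 (decimal)
Convert 0b10011111100 (binary) → 1024 + 128 + 64 + 32 + 16 + 8 + 4 = 1276 (decimal)
Compute 3481 - 1276 = 2205
Convert 2205 (decimal) → 2205 = 4×512 + 2×64 + 3×8 + 5 → 0o4235 (octal)
0o4235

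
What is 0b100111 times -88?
Convert 0b100111 (binary) → 32 + 4 + 2 + 1 = 39 (decimal)
Compute 39 × -88 = -3432
-3432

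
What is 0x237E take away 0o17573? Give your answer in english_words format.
Convert 0x237E (hexadecimal) → 2×4096 + 3×256 + 7×16 + 14 = 9086 (decimal)
Convert 0o17573 (octal) → 1×4096 + 7×512 + 5×64 + 7×8 + 3 = 8059 (decimal)
Compute 9086 - 8059 = 1027
Convert 1027 (decimal) → 1027 = 1×1000 + 27 → one thousand twenty-seven (English words)
one thousand twenty-seven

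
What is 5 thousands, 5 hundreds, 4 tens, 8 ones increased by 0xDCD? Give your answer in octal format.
Convert 5 thousands, 5 hundreds, 4 tens, 8 ones (place-value notation) → 5×1000 + 5×100 + 4×10 + 8 = 5548 (decimal)
Convert 0xDCD (hexadecimal) → 13×256 + 12×16 + 13 = 3533 (decimal)
Compute 5548 + 3533 = 9081
Convert 9081 (decimal) → 9081 = 2×4096 + 1×512 + 5×64 + 7×8 + 1 → 0o21571 (octal)
0o21571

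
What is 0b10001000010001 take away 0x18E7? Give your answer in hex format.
Convert 0b10001000010001 (binary) → 8192 + 512 + 16 + 1 = 8721 (decimal)
Convert 0x18E7 (hexadecimal) → 1×4096 + 8×256 + 14×16 + 7 = 6375 (decimal)
Compute 8721 - 6375 = 2346
Convert 2346 (decimal) → 2346 = 9×256 + 2×16 + 10 → 0x92A (hexadecimal)
0x92A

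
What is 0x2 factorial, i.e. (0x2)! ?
Convert 0x2 (hexadecimal) → 2 (decimal)
Compute 2! = 2
2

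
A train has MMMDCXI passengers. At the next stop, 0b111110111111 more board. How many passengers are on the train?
Convert MMMDCXI (Roman numeral) → 1000 + 1000 + 1000 + 500 + 100 + 10 + 1 = 3611 (decimal)
Convert 0b111110111111 (binary) → 2048 + 1024 + 512 + 256 + 128 + 32 + 16 + 8 + 4 + 2 + 1 = 4031 (decimal)
Compute 3611 + 4031 = 7642
7642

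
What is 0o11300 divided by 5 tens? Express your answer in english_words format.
Convert 0o11300 (octal) → 1×4096 + 1×512 + 3×64 = 4800 (decimal)
Convert 5 tens (place-value notation) → 5×10 = 50 (decimal)
Compute 4800 ÷ 50 = 96
Convert 96 (decimal) → ninety-six (English words)
ninety-six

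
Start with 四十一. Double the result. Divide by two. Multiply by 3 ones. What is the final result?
Convert 四十一 (Chinese numeral) → 4×10 + 1 = 41 (decimal)
Start: 41
41 × 2 = 82
Convert two (English words) → 2 (decimal)
82 ÷ 2 = 41
Convert 3 ones (place-value notation) → 3 (decimal)
41 × 3 = 123
123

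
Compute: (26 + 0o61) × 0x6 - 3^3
Convert 0o61 (octal) → 6×8 + 1 = 49 (decimal)
Convert 0x6 (hexadecimal) → 6 (decimal)
Convert 3^3 (power) → 27 (decimal)
Expression in decimal: (26 + 49) × 6 - 27
Parentheses first: 26 + 49 = 75
Multiply: 75 × 6 = 450
Subtract: 450 - 27 = 423
423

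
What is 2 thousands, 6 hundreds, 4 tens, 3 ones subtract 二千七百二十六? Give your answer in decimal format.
Convert 2 thousands, 6 hundreds, 4 tens, 3 ones (place-value notation) → 2×1000 + 6×100 + 4×10 + 3 = 2643 (decimal)
Convert 二千七百二十六 (Chinese numeral) → 2×1000 + 7×100 + 2×10 + 6 = 2726 (decimal)
Compute 2643 - 2726 = -83
-83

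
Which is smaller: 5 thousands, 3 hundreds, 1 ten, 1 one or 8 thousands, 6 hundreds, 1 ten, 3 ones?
Convert 5 thousands, 3 hundreds, 1 ten, 1 one (place-value notation) → 5×1000 + 3×100 + 1×10 + 1 = 5311 (decimal)
Convert 8 thousands, 6 hundreds, 1 ten, 3 ones (place-value notation) → 8×1000 + 6×100 + 1×10 + 3 = 8613 (decimal)
Compare 5311 vs 8613: smaller = 5311
5311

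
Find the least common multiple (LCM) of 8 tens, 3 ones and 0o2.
Convert 8 tens, 3 ones (place-value notation) → 8×10 + 3 = 83 (decimal)
Convert 0o2 (octal) → 2 (decimal)
Compute lcm(83, 2) = 166
166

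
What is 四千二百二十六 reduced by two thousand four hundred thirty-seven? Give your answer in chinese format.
Convert 四千二百二十六 (Chinese numeral) → 4×1000 + 2×100 + 2×10 + 6 = 4226 (decimal)
Convert two thousand four hundred thirty-seven (English words) → 2×1000 + 4×100 + 37 = 2437 (decimal)
Compute 4226 - 2437 = 1789
Convert 1789 (decimal) → 1789 = 1×1000 + 7×100 + 8×10 + 9 → 一千七百八十九 (Chinese numeral)
一千七百八十九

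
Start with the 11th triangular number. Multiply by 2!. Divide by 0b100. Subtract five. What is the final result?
Convert the 11th triangular number (triangular index) → 11×12/2 = 66 (decimal)
Start: 66
Convert 2! (factorial) → 2 (decimal)
66 × 2 = 132
Convert 0b100 (binary) → 4 (decimal)
132 ÷ 4 = 33
Convert five (English words) → 5 (decimal)
33 - 5 = 28
28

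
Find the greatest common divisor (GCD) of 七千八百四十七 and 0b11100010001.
Convert 七千八百四十七 (Chinese numeral) → 7×1000 + 8×100 + 4×10 + 7 = 7847 (decimal)
Convert 0b11100010001 (binary) → 1024 + 512 + 256 + 16 + 1 = 1809 (decimal)
Compute gcd(7847, 1809) = 1
1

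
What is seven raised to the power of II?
Convert seven (English words) → 7 (decimal)
Convert II (Roman numeral) → 1 + 1 = 2 (decimal)
Compute 7 ^ 2 = 49
49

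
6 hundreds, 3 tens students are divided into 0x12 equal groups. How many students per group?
Convert 6 hundreds, 3 tens (place-value notation) → 6×100 + 3×10 = 630 (decimal)
Convert 0x12 (hexadecimal) → 1×16 + 2 = 18 (decimal)
Compute 630 ÷ 18 = 35
35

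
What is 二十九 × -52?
Convert 二十九 (Chinese numeral) → 2×10 + 9 = 29 (decimal)
Compute 29 × -52 = -1508
-1508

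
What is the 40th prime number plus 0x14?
The 40th prime number = 173
Convert 0x14 (hexadecimal) → 1×16 + 4 = 20 (decimal)
Compute 173 + 20 = 193
193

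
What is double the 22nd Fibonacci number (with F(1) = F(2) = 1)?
The 22nd Fibonacci number (with F(1) = F(2) = 1) = 17711
Compute 17711 × 2 = 35422
35422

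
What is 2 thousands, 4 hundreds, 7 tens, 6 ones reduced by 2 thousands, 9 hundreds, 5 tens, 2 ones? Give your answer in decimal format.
Convert 2 thousands, 4 hundreds, 7 tens, 6 ones (place-value notation) → 2×1000 + 4×100 + 7×10 + 6 = 2476 (decimal)
Convert 2 thousands, 9 hundreds, 5 tens, 2 ones (place-value notation) → 2×1000 + 9×100 + 5×10 + 2 = 2952 (decimal)
Compute 2476 - 2952 = -476
-476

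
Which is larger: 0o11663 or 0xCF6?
Convert 0o11663 (octal) → 1×4096 + 1×512 + 6×64 + 6×8 + 3 = 5043 (decimal)
Convert 0xCF6 (hexadecimal) → 12×256 + 15×16 + 6 = 3318 (decimal)
Compare 5043 vs 3318: larger = 5043
5043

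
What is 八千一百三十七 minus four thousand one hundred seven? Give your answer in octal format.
Convert 八千一百三十七 (Chinese numeral) → 8×1000 + 1×100 + 3×10 + 7 = 8137 (decimal)
Convert four thousand one hundred seven (English words) → 4×1000 + 1×100 + 7 = 4107 (decimal)
Compute 8137 - 4107 = 4030
Convert 4030 (decimal) → 4030 = 7×512 + 6×64 + 7×8 + 6 → 0o7676 (octal)
0o7676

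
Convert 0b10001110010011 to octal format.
Convert 0b10001110010011 (binary) → 8192 + 512 + 256 + 128 + 16 + 2 + 1 = 9107 (decimal)
Convert 9107 (decimal) → 9107 = 2×4096 + 1×512 + 6×64 + 2×8 + 3 → 0o21623 (octal)
0o21623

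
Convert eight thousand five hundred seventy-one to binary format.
Convert eight thousand five hundred seventy-one (English words) → 8×1000 + 5×100 + 71 = 8571 (decimal)
Convert 8571 (decimal) → 8571 = 8192 + 256 + 64 + 32 + 16 + 8 + 2 + 1 → 0b10000101111011 (binary)
0b10000101111011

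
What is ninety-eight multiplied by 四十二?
Convert ninety-eight (English words) → 98 (decimal)
Convert 四十二 (Chinese numeral) → 4×10 + 2 = 42 (decimal)
Compute 98 × 42 = 4116
4116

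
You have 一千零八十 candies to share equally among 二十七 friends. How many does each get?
Convert 一千零八十 (Chinese numeral) → 1×1000 + 8×10 = 1080 (decimal)
Convert 二十七 (Chinese numeral) → 2×10 + 7 = 27 (decimal)
Compute 1080 ÷ 27 = 40
40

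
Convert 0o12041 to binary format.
Convert 0o12041 (octal) → 1×4096 + 2×512 + 4×8 + 1 = 5153 (decimal)
Convert 5153 (decimal) → 5153 = 4096 + 1024 + 32 + 1 → 0b1010000100001 (binary)
0b1010000100001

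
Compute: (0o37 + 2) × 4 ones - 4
Convert 0o37 (octal) → 3×8 + 7 = 31 (decimal)
Convert 4 ones (place-value notation) → 4 (decimal)
Expression in decimal: (31 + 2) × 4 - 4
Parentheses first: 31 + 2 = 33
Multiply: 33 × 4 = 132
Subtract: 132 - 4 = 128
128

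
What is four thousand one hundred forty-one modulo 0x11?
Convert four thousand one hundred forty-one (English words) → 4×1000 + 1×100 + 41 = 4141 (decimal)
Convert 0x11 (hexadecimal) → 1×16 + 1 = 17 (decimal)
Compute 4141 mod 17 = 10
10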